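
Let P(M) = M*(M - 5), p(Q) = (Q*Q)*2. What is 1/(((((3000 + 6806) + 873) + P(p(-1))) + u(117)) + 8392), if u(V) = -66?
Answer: 1/18999 ≈ 5.2634e-5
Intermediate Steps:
p(Q) = 2*Q² (p(Q) = Q²*2 = 2*Q²)
P(M) = M*(-5 + M)
1/(((((3000 + 6806) + 873) + P(p(-1))) + u(117)) + 8392) = 1/(((((3000 + 6806) + 873) + (2*(-1)²)*(-5 + 2*(-1)²)) - 66) + 8392) = 1/((((9806 + 873) + (2*1)*(-5 + 2*1)) - 66) + 8392) = 1/(((10679 + 2*(-5 + 2)) - 66) + 8392) = 1/(((10679 + 2*(-3)) - 66) + 8392) = 1/(((10679 - 6) - 66) + 8392) = 1/((10673 - 66) + 8392) = 1/(10607 + 8392) = 1/18999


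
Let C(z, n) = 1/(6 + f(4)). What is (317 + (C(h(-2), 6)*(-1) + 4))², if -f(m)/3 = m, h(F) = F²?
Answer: 3713329/36 ≈ 1.0315e+5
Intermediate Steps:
f(m) = -3*m
C(z, n) = -⅙ (C(z, n) = 1/(6 - 3*4) = 1/(6 - 12) = 1/(-6) = -⅙)
(317 + (C(h(-2), 6)*(-1) + 4))² = (317 + (-⅙*(-1) + 4))² = (317 + (⅙ + 4))² = (317 + 25/6)² = (1927/6)² = 3713329/36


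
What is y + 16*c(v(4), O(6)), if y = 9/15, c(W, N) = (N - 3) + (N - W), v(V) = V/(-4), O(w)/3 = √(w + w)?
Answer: -157/5 + 192*√3 ≈ 301.15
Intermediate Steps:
O(w) = 3*√2*√w (O(w) = 3*√(w + w) = 3*√(2*w) = 3*(√2*√w) = 3*√2*√w)
v(V) = -V/4 (v(V) = V*(-¼) = -V/4)
c(W, N) = -3 - W + 2*N (c(W, N) = (-3 + N) + (N - W) = -3 - W + 2*N)
y = ⅗ (y = 9*(1/15) = ⅗ ≈ 0.60000)
y + 16*c(v(4), O(6)) = ⅗ + 16*(-3 - (-1)*4/4 + 2*(3*√2*√6)) = ⅗ + 16*(-3 - 1*(-1) + 2*(6*√3)) = ⅗ + 16*(-3 + 1 + 12*√3) = ⅗ + 16*(-2 + 12*√3) = ⅗ + (-32 + 192*√3) = -157/5 + 192*√3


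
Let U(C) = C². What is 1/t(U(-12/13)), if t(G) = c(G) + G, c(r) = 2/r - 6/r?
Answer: -6084/23377 ≈ -0.26026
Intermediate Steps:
c(r) = -4/r
t(G) = G - 4/G (t(G) = -4/G + G = G - 4/G)
1/t(U(-12/13)) = 1/((-12/13)² - 4/((-12/13)²)) = 1/(144/169 - 4/144/169) = 1/(144/169 - 4*169/144) = 1/(144/169 - 169/36) = 1/(-23377/6084) = -6084/23377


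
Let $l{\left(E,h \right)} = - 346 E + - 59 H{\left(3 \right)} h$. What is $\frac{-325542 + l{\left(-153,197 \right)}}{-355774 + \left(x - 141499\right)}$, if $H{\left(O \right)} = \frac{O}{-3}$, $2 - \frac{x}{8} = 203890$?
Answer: $\frac{260981}{2128377} \approx 0.12262$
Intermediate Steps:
$x = -1631104$ ($x = 16 - 1631120 = -1631104$)
$H{\left(O \right)} = - \frac{O}{3}$ ($H{\left(O \right)} = O \left(- \frac{1}{3}\right) = - \frac{O}{3}$)
$l{\left(E,h \right)} = - 346 E + 59 h$ ($l{\left(E,h \right)} = - 346 E + - 59 \left(\left(- \frac{1}{3}\right) 3\right) h = - 346 E + \left(-59\right) \left(-1\right) h = - 346 E + 59 h$)
$\frac{-325542 + l{\left(-153,197 \right)}}{-355774 + \left(x - 141499\right)} = \frac{-325542 + \left(\left(-346\right) \left(-153\right) + 59 \cdot 197\right)}{-355774 - 1772603} = \frac{-325542 + \left(52938 + 11623\right)}{-355774 - 1772603} = \frac{-325542 + 64561}{-355774 - 1772603} = - \frac{260981}{-2128377} = \left(-260981\right) \left(- \frac{1}{2128377}\right) = \frac{260981}{2128377}$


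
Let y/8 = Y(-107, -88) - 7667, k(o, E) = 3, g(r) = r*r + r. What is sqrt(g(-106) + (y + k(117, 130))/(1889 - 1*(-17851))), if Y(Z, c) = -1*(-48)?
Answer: sqrt(22121414565)/1410 ≈ 105.48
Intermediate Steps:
Y(Z, c) = 48
g(r) = r + r**2 (g(r) = r**2 + r = r + r**2)
y = -60952 (y = 8*(48 - 7667) = 8*(-7619) = -60952)
sqrt(g(-106) + (y + k(117, 130))/(1889 - 1*(-17851))) = sqrt(-106*(1 - 106) + (-60952 + 3)/(1889 - 1*(-17851))) = sqrt(-106*(-105) - 60949/(1889 + 17851)) = sqrt(11130 - 60949/19740) = sqrt(11130 - 60949*1/19740) = sqrt(11130 - 8707/2820) = sqrt(31377893/2820) = sqrt(22121414565)/1410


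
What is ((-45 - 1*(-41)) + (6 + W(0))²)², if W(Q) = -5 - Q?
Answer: 9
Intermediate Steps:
((-45 - 1*(-41)) + (6 + W(0))²)² = ((-45 - 1*(-41)) + (6 + (-5 - 1*0))²)² = ((-45 + 41) + (6 + (-5 + 0))²)² = (-4 + (6 - 5)²)² = (-4 + 1²)² = (-4 + 1)² = (-3)² = 9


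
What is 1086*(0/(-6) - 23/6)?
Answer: -4163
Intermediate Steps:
1086*(0/(-6) - 23/6) = 1086*(0*(-1/6) - 23*1/6) = 1086*(0 - 23/6) = 1086*(-23/6) = -4163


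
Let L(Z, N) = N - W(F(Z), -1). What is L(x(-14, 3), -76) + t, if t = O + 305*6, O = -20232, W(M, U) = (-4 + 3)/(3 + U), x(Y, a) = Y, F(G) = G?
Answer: -36955/2 ≈ -18478.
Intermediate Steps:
W(M, U) = -1/(3 + U)
L(Z, N) = 1/2 + N (L(Z, N) = N - (-1)/(3 - 1) = N - (-1)/2 = N - 1*(-1/2) = N + 1/2 = 1/2 + N)
t = -18402 (t = -20232 + 305*6 = -20232 + 1830 = -18402)
L(x(-14, 3), -76) + t = (1/2 - 76) - 18402 = -151/2 - 18402 = -36955/2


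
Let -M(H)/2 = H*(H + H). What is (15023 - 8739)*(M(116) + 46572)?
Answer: -45571568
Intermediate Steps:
M(H) = -4*H**2 (M(H) = -2*H*(H + H) = -2*H*2*H = -4*H**2)
(15023 - 8739)*(M(116) + 46572) = (15023 - 8739)*(-4*116**2 + 46572) = 6284*(-4*13456 + 46572) = 6284*(-53824 + 46572) = 6284*(-7252) = -45571568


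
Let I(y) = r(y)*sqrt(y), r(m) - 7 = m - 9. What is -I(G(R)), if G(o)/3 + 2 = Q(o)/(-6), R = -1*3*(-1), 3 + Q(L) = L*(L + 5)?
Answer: 37*I*sqrt(66)/4 ≈ 75.147*I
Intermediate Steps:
Q(L) = -3 + L*(5 + L) (Q(L) = -3 + L*(L + 5) = -3 + L*(5 + L))
r(m) = -2 + m (r(m) = 7 + (m - 9) = 7 + (-9 + m) = -2 + m)
R = 3 (R = -3*(-1) = 3)
G(o) = -9/2 - 5*o/2 - o**2/2 (G(o) = -6 + 3*((-3 + o**2 + 5*o)/(-6)) = -6 + 3*((-3 + o**2 + 5*o)*(-1/6)) = -6 + 3*(1/2 - 5*o/6 - o**2/6) = -6 + (3/2 - 5*o/2 - o**2/2) = -9/2 - 5*o/2 - o**2/2)
I(y) = sqrt(y)*(-2 + y) (I(y) = (-2 + y)*sqrt(y) = sqrt(y)*(-2 + y))
-I(G(R)) = -sqrt(-9/2 - 5/2*3 - 1/2*3**2)*(-2 + (-9/2 - 5/2*3 - 1/2*3**2)) = -sqrt(-9/2 - 15/2 - 1/2*9)*(-2 + (-9/2 - 15/2 - 1/2*9)) = -sqrt(-9/2 - 15/2 - 9/2)*(-2 + (-9/2 - 15/2 - 9/2)) = -sqrt(-33/2)*(-2 - 33/2) = -I*sqrt(66)/2*(-37)/2 = -(-37)*I*sqrt(66)/4 = 37*I*sqrt(66)/4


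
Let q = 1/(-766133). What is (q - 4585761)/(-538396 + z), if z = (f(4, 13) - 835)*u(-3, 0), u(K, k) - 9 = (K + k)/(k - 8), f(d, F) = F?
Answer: 14053211328856/1673547820397 ≈ 8.3973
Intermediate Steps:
u(K, k) = 9 + (K + k)/(-8 + k) (u(K, k) = 9 + (K + k)/(k - 8) = 9 + (K + k)/(-8 + k))
z = -30825/4 (z = (13 - 835)*((-72 - 3 + 10*0)/(-8 + 0)) = -822*(-72 - 3 + 0)/(-8) = -(-411)*(-75)/4 = -822*75/8 = -30825/4 ≈ -7706.3)
q = -1/766133 ≈ -1.3053e-6
(q - 4585761)/(-538396 + z) = (-1/766133 - 4585761)/(-538396 - 30825/4) = -3513302832214/(766133*(-2184409/4)) = -3513302832214/766133*(-4/2184409) = 14053211328856/1673547820397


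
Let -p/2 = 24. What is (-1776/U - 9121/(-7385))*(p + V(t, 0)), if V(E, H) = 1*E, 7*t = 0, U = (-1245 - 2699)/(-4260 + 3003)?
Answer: 14100460368/520115 ≈ 27110.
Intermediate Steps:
p = -48 (p = -2*24 = -48)
U = 3944/1257 (U = -3944/(-1257) = -3944*(-1/1257) = 3944/1257 ≈ 3.1376)
t = 0 (t = (1/7)*0 = 0)
V(E, H) = E
(-1776/U - 9121/(-7385))*(p + V(t, 0)) = (-1776/3944/1257 - 9121/(-7385))*(-48 + 0) = (-1776*1257/3944 - 9121*(-1/7385))*(-48) = (-279054/493 + 1303/1055)*(-48) = -293759591/520115*(-48) = 14100460368/520115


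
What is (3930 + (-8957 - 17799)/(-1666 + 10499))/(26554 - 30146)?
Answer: -17343467/15864068 ≈ -1.0933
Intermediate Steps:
(3930 + (-8957 - 17799)/(-1666 + 10499))/(26554 - 30146) = (3930 - 26756/8833)/(-3592) = (3930 - 26756*1/8833)*(-1/3592) = (3930 - 26756/8833)*(-1/3592) = (34686934/8833)*(-1/3592) = -17343467/15864068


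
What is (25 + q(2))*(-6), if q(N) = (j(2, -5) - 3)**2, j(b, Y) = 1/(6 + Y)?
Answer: -174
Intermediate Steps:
q(N) = 4 (q(N) = (1/(6 - 5) - 3)**2 = (1/1 - 3)**2 = (1 - 3)**2 = (-2)**2 = 4)
(25 + q(2))*(-6) = (25 + 4)*(-6) = 29*(-6) = -174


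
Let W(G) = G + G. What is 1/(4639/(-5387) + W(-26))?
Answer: -5387/284763 ≈ -0.018917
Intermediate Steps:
W(G) = 2*G
1/(4639/(-5387) + W(-26)) = 1/(4639/(-5387) + 2*(-26)) = 1/(4639*(-1/5387) - 52) = 1/(-4639/5387 - 52) = 1/(-284763/5387) = -5387/284763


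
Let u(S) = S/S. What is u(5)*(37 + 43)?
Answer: 80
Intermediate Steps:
u(S) = 1
u(5)*(37 + 43) = 1*(37 + 43) = 1*80 = 80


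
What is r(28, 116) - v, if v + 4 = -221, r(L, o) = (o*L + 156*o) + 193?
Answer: 21762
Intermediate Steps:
r(L, o) = 193 + 156*o + L*o (r(L, o) = (L*o + 156*o) + 193 = (156*o + L*o) + 193 = 193 + 156*o + L*o)
v = -225 (v = -4 - 221 = -225)
r(28, 116) - v = (193 + 156*116 + 28*116) - 1*(-225) = (193 + 18096 + 3248) + 225 = 21537 + 225 = 21762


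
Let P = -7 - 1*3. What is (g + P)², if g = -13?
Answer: 529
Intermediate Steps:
P = -10 (P = -7 - 3 = -10)
(g + P)² = (-13 - 10)² = (-23)² = 529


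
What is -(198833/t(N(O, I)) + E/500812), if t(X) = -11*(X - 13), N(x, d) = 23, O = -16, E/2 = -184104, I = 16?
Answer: 24904613819/13772330 ≈ 1808.3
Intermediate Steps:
E = -368208 (E = 2*(-184104) = -368208)
t(X) = 143 - 11*X (t(X) = -11*(-13 + X) = 143 - 11*X)
-(198833/t(N(O, I)) + E/500812) = -(198833/(143 - 11*23) - 368208/500812) = -(198833/(143 - 253) - 368208*1/500812) = -(198833/(-110) - 92052/125203) = -(198833*(-1/110) - 92052/125203) = -(-198833/110 - 92052/125203) = -1*(-24904613819/13772330) = 24904613819/13772330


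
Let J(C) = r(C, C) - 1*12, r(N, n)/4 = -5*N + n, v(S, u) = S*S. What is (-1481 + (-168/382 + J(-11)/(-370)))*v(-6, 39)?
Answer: -1885044132/35335 ≈ -53348.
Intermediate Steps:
v(S, u) = S²
r(N, n) = -20*N + 4*n (r(N, n) = 4*(-5*N + n) = 4*(n - 5*N) = -20*N + 4*n)
J(C) = -12 - 16*C (J(C) = (-20*C + 4*C) - 1*12 = -16*C - 12 = -12 - 16*C)
(-1481 + (-168/382 + J(-11)/(-370)))*v(-6, 39) = (-1481 + (-168/382 + (-12 - 16*(-11))/(-370)))*(-6)² = (-1481 + (-168*1/382 + (-12 + 176)*(-1/370)))*36 = (-1481 + (-84/191 + 164*(-1/370)))*36 = (-1481 + (-84/191 - 82/185))*36 = (-1481 - 31202/35335)*36 = -52362337/35335*36 = -1885044132/35335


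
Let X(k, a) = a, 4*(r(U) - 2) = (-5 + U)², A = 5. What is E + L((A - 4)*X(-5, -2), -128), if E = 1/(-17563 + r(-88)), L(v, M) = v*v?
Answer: 246376/61595 ≈ 3.9999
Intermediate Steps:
r(U) = 2 + (-5 + U)²/4
L(v, M) = v²
E = -4/61595 (E = 1/(-17563 + (2 + (-5 - 88)²/4)) = 1/(-17563 + (2 + (¼)*(-93)²)) = 1/(-17563 + (2 + (¼)*8649)) = 1/(-17563 + (2 + 8649/4)) = 1/(-17563 + 8657/4) = 1/(-61595/4) = -4/61595 ≈ -6.4940e-5)
E + L((A - 4)*X(-5, -2), -128) = -4/61595 + ((5 - 4)*(-2))² = -4/61595 + (1*(-2))² = -4/61595 + (-2)² = -4/61595 + 4 = 246376/61595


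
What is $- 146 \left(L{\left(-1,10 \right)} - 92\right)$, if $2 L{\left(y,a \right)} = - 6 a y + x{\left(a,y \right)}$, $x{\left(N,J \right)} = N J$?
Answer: $9782$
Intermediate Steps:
$x{\left(N,J \right)} = J N$
$L{\left(y,a \right)} = - \frac{5 a y}{2}$ ($L{\left(y,a \right)} = \frac{- 6 a y + y a}{2} = \frac{- 6 a y + a y}{2} = \frac{\left(-5\right) a y}{2} = - \frac{5 a y}{2}$)
$- 146 \left(L{\left(-1,10 \right)} - 92\right) = - 146 \left(\left(- \frac{5}{2}\right) 10 \left(-1\right) - 92\right) = - 146 \left(25 - 92\right) = \left(-146\right) \left(-67\right) = 9782$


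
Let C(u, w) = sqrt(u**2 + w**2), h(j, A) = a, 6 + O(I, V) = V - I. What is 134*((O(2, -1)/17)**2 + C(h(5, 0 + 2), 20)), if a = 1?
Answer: 10854/289 + 134*sqrt(401) ≈ 2720.9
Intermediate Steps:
O(I, V) = -6 + V - I (O(I, V) = -6 + (V - I) = -6 + V - I)
h(j, A) = 1
134*((O(2, -1)/17)**2 + C(h(5, 0 + 2), 20)) = 134*(((-6 - 1 - 1*2)/17)**2 + sqrt(1**2 + 20**2)) = 134*(((-6 - 1 - 2)*(1/17))**2 + sqrt(1 + 400)) = 134*((-9*1/17)**2 + sqrt(401)) = 134*((-9/17)**2 + sqrt(401)) = 134*(81/289 + sqrt(401)) = 10854/289 + 134*sqrt(401)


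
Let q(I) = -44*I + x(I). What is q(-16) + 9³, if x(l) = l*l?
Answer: 1689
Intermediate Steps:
x(l) = l²
q(I) = I² - 44*I (q(I) = -44*I + I² = I² - 44*I)
q(-16) + 9³ = -16*(-44 - 16) + 9³ = -16*(-60) + 729 = 960 + 729 = 1689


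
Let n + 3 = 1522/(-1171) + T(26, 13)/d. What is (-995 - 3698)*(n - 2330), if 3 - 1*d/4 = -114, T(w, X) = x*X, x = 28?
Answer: 115414892684/10539 ≈ 1.0951e+7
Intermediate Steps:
T(w, X) = 28*X
d = 468 (d = 12 - 4*(-114) = 12 + 456 = 468)
n = -37118/10539 (n = -3 + (1522/(-1171) + (28*13)/468) = -3 + (1522*(-1/1171) + 364*(1/468)) = -3 + (-1522/1171 + 7/9) = -3 - 5501/10539 = -37118/10539 ≈ -3.5220)
(-995 - 3698)*(n - 2330) = (-995 - 3698)*(-37118/10539 - 2330) = -4693*(-24592988/10539) = 115414892684/10539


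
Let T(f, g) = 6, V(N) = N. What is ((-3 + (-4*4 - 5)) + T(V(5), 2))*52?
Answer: -936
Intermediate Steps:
((-3 + (-4*4 - 5)) + T(V(5), 2))*52 = ((-3 + (-4*4 - 5)) + 6)*52 = ((-3 + (-16 - 5)) + 6)*52 = ((-3 - 21) + 6)*52 = (-24 + 6)*52 = -18*52 = -936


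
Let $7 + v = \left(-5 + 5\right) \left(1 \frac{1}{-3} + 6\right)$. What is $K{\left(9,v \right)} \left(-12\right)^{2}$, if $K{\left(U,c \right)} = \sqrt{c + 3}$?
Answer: $288 i \approx 288.0 i$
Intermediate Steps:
$v = -7$ ($v = -7 + \left(-5 + 5\right) \left(1 \frac{1}{-3} + 6\right) = -7 + 0 \left(1 \left(- \frac{1}{3}\right) + 6\right) = -7 + 0 \left(- \frac{1}{3} + 6\right) = -7 + 0 \cdot \frac{17}{3} = -7 + 0 = -7$)
$K{\left(U,c \right)} = \sqrt{3 + c}$
$K{\left(9,v \right)} \left(-12\right)^{2} = \sqrt{3 - 7} \left(-12\right)^{2} = \sqrt{-4} \cdot 144 = 2 i 144 = 288 i$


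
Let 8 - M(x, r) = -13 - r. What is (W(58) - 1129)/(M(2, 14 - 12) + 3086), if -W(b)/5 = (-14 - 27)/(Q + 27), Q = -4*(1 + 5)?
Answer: -3182/9327 ≈ -0.34116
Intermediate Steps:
M(x, r) = 21 + r (M(x, r) = 8 - (-13 - r) = 8 + (13 + r) = 21 + r)
Q = -24 (Q = -4*6 = -24)
W(b) = 205/3 (W(b) = -5*(-14 - 27)/(-24 + 27) = -(-205)/3 = -5*(-41/3) = 205/3)
(W(58) - 1129)/(M(2, 14 - 12) + 3086) = (205/3 - 1129)/((21 + (14 - 12)) + 3086) = -3182/(3*((21 + 2) + 3086)) = -3182/(3*(23 + 3086)) = -3182/3/3109 = -3182/3*1/3109 = -3182/9327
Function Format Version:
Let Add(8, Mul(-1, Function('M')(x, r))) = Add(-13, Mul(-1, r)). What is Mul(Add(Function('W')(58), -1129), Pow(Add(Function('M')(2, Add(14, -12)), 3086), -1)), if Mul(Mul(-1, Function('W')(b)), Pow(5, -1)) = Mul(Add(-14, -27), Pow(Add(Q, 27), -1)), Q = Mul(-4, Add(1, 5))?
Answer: Rational(-3182, 9327) ≈ -0.34116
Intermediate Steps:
Function('M')(x, r) = Add(21, r) (Function('M')(x, r) = Add(8, Mul(-1, Add(-13, Mul(-1, r)))) = Add(8, Add(13, r)) = Add(21, r))
Q = -24 (Q = Mul(-4, 6) = -24)
Function('W')(b) = Rational(205, 3) (Function('W')(b) = Mul(-5, Mul(Add(-14, -27), Pow(Add(-24, 27), -1))) = Mul(-5, Mul(-41, Pow(3, -1))) = Mul(-5, Mul(-41, Rational(1, 3))) = Mul(-5, Rational(-41, 3)) = Rational(205, 3))
Mul(Add(Function('W')(58), -1129), Pow(Add(Function('M')(2, Add(14, -12)), 3086), -1)) = Mul(Add(Rational(205, 3), -1129), Pow(Add(Add(21, Add(14, -12)), 3086), -1)) = Mul(Rational(-3182, 3), Pow(Add(Add(21, 2), 3086), -1)) = Mul(Rational(-3182, 3), Pow(Add(23, 3086), -1)) = Mul(Rational(-3182, 3), Pow(3109, -1)) = Mul(Rational(-3182, 3), Rational(1, 3109)) = Rational(-3182, 9327)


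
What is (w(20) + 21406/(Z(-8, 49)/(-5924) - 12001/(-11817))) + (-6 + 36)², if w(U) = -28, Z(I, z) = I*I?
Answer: 389959518310/17584409 ≈ 22176.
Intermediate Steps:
Z(I, z) = I²
(w(20) + 21406/(Z(-8, 49)/(-5924) - 12001/(-11817))) + (-6 + 36)² = (-28 + 21406/((-8)²/(-5924) - 12001/(-11817))) + (-6 + 36)² = (-28 + 21406/(64*(-1/5924) - 12001*(-1/11817))) + 30² = (-28 + 21406/(-16/1481 + 12001/11817)) + 900 = (-28 + 21406/(17584409/17500977)) + 900 = (-28 + 21406*(17500977/17584409)) + 900 = (-28 + 374625913662/17584409) + 900 = 374133550210/17584409 + 900 = 389959518310/17584409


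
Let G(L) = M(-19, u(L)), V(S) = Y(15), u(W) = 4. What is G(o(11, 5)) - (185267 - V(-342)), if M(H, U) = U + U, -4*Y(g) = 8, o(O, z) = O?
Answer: -185261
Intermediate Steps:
Y(g) = -2 (Y(g) = -¼*8 = -2)
V(S) = -2
M(H, U) = 2*U
G(L) = 8 (G(L) = 2*4 = 8)
G(o(11, 5)) - (185267 - V(-342)) = 8 - (185267 - 1*(-2)) = 8 - (185267 + 2) = 8 - 1*185269 = 8 - 185269 = -185261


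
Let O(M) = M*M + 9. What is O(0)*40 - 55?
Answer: 305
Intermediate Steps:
O(M) = 9 + M**2 (O(M) = M**2 + 9 = 9 + M**2)
O(0)*40 - 55 = (9 + 0**2)*40 - 55 = (9 + 0)*40 - 55 = 9*40 - 55 = 360 - 55 = 305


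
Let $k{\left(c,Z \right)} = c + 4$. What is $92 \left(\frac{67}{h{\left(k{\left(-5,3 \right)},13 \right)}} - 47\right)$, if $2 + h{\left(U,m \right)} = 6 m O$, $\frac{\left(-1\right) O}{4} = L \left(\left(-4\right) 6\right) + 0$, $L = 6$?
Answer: $- \frac{97126930}{22463} \approx -4323.9$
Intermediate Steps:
$k{\left(c,Z \right)} = 4 + c$
$O = 576$ ($O = - 4 \left(6 \left(\left(-4\right) 6\right) + 0\right) = - 4 \left(6 \left(-24\right) + 0\right) = - 4 \left(-144 + 0\right) = \left(-4\right) \left(-144\right) = 576$)
$h{\left(U,m \right)} = -2 + 3456 m$ ($h{\left(U,m \right)} = -2 + 6 m 576 = -2 + 3456 m$)
$92 \left(\frac{67}{h{\left(k{\left(-5,3 \right)},13 \right)}} - 47\right) = 92 \left(\frac{67}{-2 + 3456 \cdot 13} - 47\right) = 92 \left(\frac{67}{-2 + 44928} - 47\right) = 92 \left(\frac{67}{44926} - 47\right) = 92 \left(- \frac{2111455}{44926}\right) = - \frac{97126930}{22463}$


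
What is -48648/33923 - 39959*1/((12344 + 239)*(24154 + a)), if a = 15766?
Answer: -24437895866437/17039976111280 ≈ -1.4342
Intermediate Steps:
-48648/33923 - 39959*1/((12344 + 239)*(24154 + a)) = -48648/33923 - 39959*1/((12344 + 239)*(24154 + 15766)) = -48648*1/33923 - 39959/(39920*12583) = -48648/33923 - 39959/502313360 = -24437895866437/17039976111280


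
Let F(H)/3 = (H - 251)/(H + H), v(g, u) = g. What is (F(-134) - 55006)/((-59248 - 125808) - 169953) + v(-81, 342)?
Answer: -7691794919/95142412 ≈ -80.845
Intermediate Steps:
F(H) = 3*(-251 + H)/(2*H) (F(H) = 3*((H - 251)/(H + H)) = 3*((-251 + H)/((2*H))) = 3*((-251 + H)*(1/(2*H))) = 3*((-251 + H)/(2*H)) = 3*(-251 + H)/(2*H))
(F(-134) - 55006)/((-59248 - 125808) - 169953) + v(-81, 342) = ((3/2)*(-251 - 134)/(-134) - 55006)/((-59248 - 125808) - 169953) - 81 = ((3/2)*(-1/134)*(-385) - 55006)/(-185056 - 169953) - 81 = (1155/268 - 55006)/(-355009) - 81 = -14740453/268*(-1/355009) - 81 = 14740453/95142412 - 81 = -7691794919/95142412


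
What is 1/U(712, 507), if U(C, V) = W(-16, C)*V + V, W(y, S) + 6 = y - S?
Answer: -1/371631 ≈ -2.6908e-6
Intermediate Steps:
W(y, S) = -6 + y - S (W(y, S) = -6 + (y - S) = -6 + y - S)
U(C, V) = V + V*(-22 - C) (U(C, V) = (-6 - 16 - C)*V + V = (-22 - C)*V + V = V*(-22 - C) + V = V + V*(-22 - C))
1/U(712, 507) = 1/(-1*507*(21 + 712)) = 1/(-1*507*733) = 1/(-371631) = -1/371631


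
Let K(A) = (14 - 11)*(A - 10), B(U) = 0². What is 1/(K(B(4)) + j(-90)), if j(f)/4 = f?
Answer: -1/390 ≈ -0.0025641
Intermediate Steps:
j(f) = 4*f
B(U) = 0
K(A) = -30 + 3*A (K(A) = 3*(-10 + A) = -30 + 3*A)
1/(K(B(4)) + j(-90)) = 1/((-30 + 3*0) + 4*(-90)) = 1/((-30 + 0) - 360) = 1/(-30 - 360) = 1/(-390) = -1/390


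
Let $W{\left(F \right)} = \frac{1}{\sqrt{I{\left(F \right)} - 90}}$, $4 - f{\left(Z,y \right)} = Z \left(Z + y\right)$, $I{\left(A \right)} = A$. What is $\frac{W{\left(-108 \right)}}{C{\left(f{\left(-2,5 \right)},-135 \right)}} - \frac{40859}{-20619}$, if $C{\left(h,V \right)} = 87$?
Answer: $\frac{40859}{20619} - \frac{i \sqrt{22}}{5742} \approx 1.9816 - 0.00081686 i$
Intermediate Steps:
$f{\left(Z,y \right)} = 4 - Z \left(Z + y\right)$
$W{\left(F \right)} = \frac{1}{\sqrt{-90 + F}}$ ($W{\left(F \right)} = \frac{1}{\sqrt{F - 90}} = \frac{1}{\sqrt{-90 + F}}$)
$\frac{W{\left(-108 \right)}}{C{\left(f{\left(-2,5 \right)},-135 \right)}} - \frac{40859}{-20619} = \frac{1}{\sqrt{-90 - 108} \cdot 87} - \frac{40859}{-20619} = \frac{1}{\sqrt{-198}} \cdot \frac{1}{87} - - \frac{40859}{20619} = - \frac{i \sqrt{22}}{66} \cdot \frac{1}{87} + \frac{40859}{20619} = - \frac{i \sqrt{22}}{5742} + \frac{40859}{20619} = \frac{40859}{20619} - \frac{i \sqrt{22}}{5742}$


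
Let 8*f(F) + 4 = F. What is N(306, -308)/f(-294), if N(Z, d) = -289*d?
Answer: -356048/149 ≈ -2389.6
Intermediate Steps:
f(F) = -½ + F/8
N(306, -308)/f(-294) = (-289*(-308))/(-½ + (⅛)*(-294)) = 89012/(-½ - 147/4) = 89012/(-149/4) = 89012*(-4/149) = -356048/149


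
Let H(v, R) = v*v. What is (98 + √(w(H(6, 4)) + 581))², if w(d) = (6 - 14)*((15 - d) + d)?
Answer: (98 + √461)² ≈ 14273.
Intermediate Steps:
H(v, R) = v²
w(d) = -120 (w(d) = -8*15 = -120)
(98 + √(w(H(6, 4)) + 581))² = (98 + √(-120 + 581))² = (98 + √461)²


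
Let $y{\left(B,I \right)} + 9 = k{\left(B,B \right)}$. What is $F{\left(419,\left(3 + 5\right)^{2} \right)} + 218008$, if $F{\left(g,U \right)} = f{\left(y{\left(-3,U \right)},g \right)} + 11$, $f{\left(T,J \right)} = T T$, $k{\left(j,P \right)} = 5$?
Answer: $218035$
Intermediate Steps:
$y{\left(B,I \right)} = -4$ ($y{\left(B,I \right)} = -9 + 5 = -4$)
$f{\left(T,J \right)} = T^{2}$
$F{\left(g,U \right)} = 27$ ($F{\left(g,U \right)} = \left(-4\right)^{2} + 11 = 16 + 11 = 27$)
$F{\left(419,\left(3 + 5\right)^{2} \right)} + 218008 = 27 + 218008 = 218035$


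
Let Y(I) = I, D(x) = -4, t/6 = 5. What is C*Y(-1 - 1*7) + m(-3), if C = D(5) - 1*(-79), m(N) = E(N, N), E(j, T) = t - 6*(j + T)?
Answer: -534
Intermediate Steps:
t = 30 (t = 6*5 = 30)
E(j, T) = 30 - 6*T - 6*j (E(j, T) = 30 - 6*(j + T) = 30 - 6*(T + j) = 30 - (6*T + 6*j) = 30 + (-6*T - 6*j) = 30 - 6*T - 6*j)
m(N) = 30 - 12*N (m(N) = 30 - 6*N - 6*N = 30 - 12*N)
C = 75 (C = -4 - 1*(-79) = -4 + 79 = 75)
C*Y(-1 - 1*7) + m(-3) = 75*(-1 - 1*7) + (30 - 12*(-3)) = 75*(-1 - 7) + (30 + 36) = 75*(-8) + 66 = -600 + 66 = -534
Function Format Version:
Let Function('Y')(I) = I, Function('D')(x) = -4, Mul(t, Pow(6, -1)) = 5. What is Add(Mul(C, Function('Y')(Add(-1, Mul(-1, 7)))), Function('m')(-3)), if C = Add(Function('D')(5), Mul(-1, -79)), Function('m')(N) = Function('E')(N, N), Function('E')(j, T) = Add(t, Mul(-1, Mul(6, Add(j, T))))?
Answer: -534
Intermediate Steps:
t = 30 (t = Mul(6, 5) = 30)
Function('E')(j, T) = Add(30, Mul(-6, T), Mul(-6, j)) (Function('E')(j, T) = Add(30, Mul(-1, Mul(6, Add(j, T)))) = Add(30, Mul(-1, Mul(6, Add(T, j)))) = Add(30, Mul(-1, Add(Mul(6, T), Mul(6, j)))) = Add(30, Add(Mul(-6, T), Mul(-6, j))) = Add(30, Mul(-6, T), Mul(-6, j)))
Function('m')(N) = Add(30, Mul(-12, N)) (Function('m')(N) = Add(30, Mul(-6, N), Mul(-6, N)) = Add(30, Mul(-12, N)))
C = 75 (C = Add(-4, Mul(-1, -79)) = Add(-4, 79) = 75)
Add(Mul(C, Function('Y')(Add(-1, Mul(-1, 7)))), Function('m')(-3)) = Add(Mul(75, Add(-1, Mul(-1, 7))), Add(30, Mul(-12, -3))) = Add(Mul(75, Add(-1, -7)), Add(30, 36)) = Add(Mul(75, -8), 66) = Add(-600, 66) = -534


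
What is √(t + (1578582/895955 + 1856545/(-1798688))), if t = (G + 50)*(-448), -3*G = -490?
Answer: I*√139617550228295793839417005890/1208657630280 ≈ 309.15*I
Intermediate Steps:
G = 490/3 (G = -⅓*(-490) = 490/3 ≈ 163.33)
t = -286720/3 (t = (490/3 + 50)*(-448) = (640/3)*(-448) = -286720/3 ≈ -95573.)
√(t + (1578582/895955 + 1856545/(-1798688))) = √(-286720/3 + (1578582/895955 + 1856545/(-1798688))) = √(-286720/3 + (1578582*(1/895955) + 1856545*(-1/1798688))) = √(-286720/3 + (1578582/895955 - 1856545/1798688)) = √(-286720/3 + 1175995724941/1611543507040) = √(-462058226351333977/4834630521120) = I*√139617550228295793839417005890/1208657630280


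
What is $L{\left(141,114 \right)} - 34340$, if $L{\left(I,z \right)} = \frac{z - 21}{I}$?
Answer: $- \frac{1613949}{47} \approx -34339.0$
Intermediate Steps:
$L{\left(I,z \right)} = \frac{-21 + z}{I}$ ($L{\left(I,z \right)} = \frac{z - 21}{I} = \frac{-21 + z}{I}$)
$L{\left(141,114 \right)} - 34340 = \frac{-21 + 114}{141} - 34340 = \frac{1}{141} \cdot 93 - 34340 = \frac{31}{47} - 34340 = - \frac{1613949}{47}$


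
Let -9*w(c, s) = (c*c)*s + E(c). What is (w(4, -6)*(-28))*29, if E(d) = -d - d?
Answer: -84448/9 ≈ -9383.1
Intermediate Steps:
E(d) = -2*d
w(c, s) = 2*c/9 - s*c**2/9 (w(c, s) = -((c*c)*s - 2*c)/9 = -(c**2*s - 2*c)/9 = -(s*c**2 - 2*c)/9 = -(-2*c + s*c**2)/9 = 2*c/9 - s*c**2/9)
(w(4, -6)*(-28))*29 = (((1/9)*4*(2 - 1*4*(-6)))*(-28))*29 = (((1/9)*4*(2 + 24))*(-28))*29 = (((1/9)*4*26)*(-28))*29 = ((104/9)*(-28))*29 = -2912/9*29 = -84448/9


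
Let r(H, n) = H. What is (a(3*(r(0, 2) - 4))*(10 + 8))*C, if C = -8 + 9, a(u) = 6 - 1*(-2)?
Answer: 144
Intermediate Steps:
a(u) = 8 (a(u) = 6 + 2 = 8)
C = 1
(a(3*(r(0, 2) - 4))*(10 + 8))*C = (8*(10 + 8))*1 = (8*18)*1 = 144*1 = 144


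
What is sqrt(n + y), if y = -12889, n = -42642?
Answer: I*sqrt(55531) ≈ 235.65*I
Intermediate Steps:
sqrt(n + y) = sqrt(-42642 - 12889) = sqrt(-55531) = I*sqrt(55531)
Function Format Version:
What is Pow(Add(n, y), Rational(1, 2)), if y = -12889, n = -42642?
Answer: Mul(I, Pow(55531, Rational(1, 2))) ≈ Mul(235.65, I)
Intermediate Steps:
Pow(Add(n, y), Rational(1, 2)) = Pow(Add(-42642, -12889), Rational(1, 2)) = Pow(-55531, Rational(1, 2)) = Mul(I, Pow(55531, Rational(1, 2)))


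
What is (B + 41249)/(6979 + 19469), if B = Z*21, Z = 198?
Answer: 45407/26448 ≈ 1.7168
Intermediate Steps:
B = 4158 (B = 198*21 = 4158)
(B + 41249)/(6979 + 19469) = (4158 + 41249)/(6979 + 19469) = 45407/26448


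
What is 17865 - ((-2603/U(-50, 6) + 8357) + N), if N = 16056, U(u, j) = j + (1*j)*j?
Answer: -272413/42 ≈ -6486.0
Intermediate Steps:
U(u, j) = j + j² (U(u, j) = j + j*j = j + j²)
17865 - ((-2603/U(-50, 6) + 8357) + N) = 17865 - ((-2603*1/(6*(1 + 6)) + 8357) + 16056) = 17865 - ((-2603/(6*7) + 8357) + 16056) = 17865 - ((-2603/42 + 8357) + 16056) = 17865 - (348391/42 + 16056) = 17865 - 1*1022743/42 = 17865 - 1022743/42 = -272413/42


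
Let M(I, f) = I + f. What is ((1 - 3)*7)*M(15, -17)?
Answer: 28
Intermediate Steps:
((1 - 3)*7)*M(15, -17) = ((1 - 3)*7)*(15 - 17) = -2*7*(-2) = -14*(-2) = 28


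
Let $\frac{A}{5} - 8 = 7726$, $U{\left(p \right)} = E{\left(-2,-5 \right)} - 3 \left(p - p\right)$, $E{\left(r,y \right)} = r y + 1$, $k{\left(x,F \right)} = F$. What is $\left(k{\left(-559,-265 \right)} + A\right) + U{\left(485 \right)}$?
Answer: $38416$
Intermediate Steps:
$E{\left(r,y \right)} = 1 + r y$
$U{\left(p \right)} = 11$ ($U{\left(p \right)} = \left(1 - -10\right) - 3 \left(p - p\right) = \left(1 + 10\right) - 0 = 11 + 0 = 11$)
$A = 38670$ ($A = 40 + 5 \cdot 7726 = 40 + 38630 = 38670$)
$\left(k{\left(-559,-265 \right)} + A\right) + U{\left(485 \right)} = \left(-265 + 38670\right) + 11 = 38405 + 11 = 38416$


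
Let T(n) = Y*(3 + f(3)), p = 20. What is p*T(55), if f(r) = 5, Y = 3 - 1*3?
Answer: 0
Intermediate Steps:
Y = 0 (Y = 3 - 3 = 0)
T(n) = 0 (T(n) = 0*(3 + 5) = 0*8 = 0)
p*T(55) = 20*0 = 0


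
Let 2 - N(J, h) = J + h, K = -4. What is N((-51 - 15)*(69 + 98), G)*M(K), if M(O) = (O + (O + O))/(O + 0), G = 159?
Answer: 32595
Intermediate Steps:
M(O) = 3 (M(O) = (O + 2*O)/O = (3*O)/O = 3)
N(J, h) = 2 - J - h (N(J, h) = 2 - (J + h) = 2 + (-J - h) = 2 - J - h)
N((-51 - 15)*(69 + 98), G)*M(K) = (2 - (-51 - 15)*(69 + 98) - 1*159)*3 = (2 - (-66)*167 - 159)*3 = (2 - 1*(-11022) - 159)*3 = (2 + 11022 - 159)*3 = 10865*3 = 32595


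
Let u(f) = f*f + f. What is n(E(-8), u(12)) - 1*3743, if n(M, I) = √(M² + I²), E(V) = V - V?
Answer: -3587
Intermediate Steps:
u(f) = f + f² (u(f) = f² + f = f + f²)
E(V) = 0
n(M, I) = √(I² + M²)
n(E(-8), u(12)) - 1*3743 = √((12*(1 + 12))² + 0²) - 1*3743 = √((12*13)² + 0) - 3743 = √(156² + 0) - 3743 = √(24336 + 0) - 3743 = √24336 - 3743 = 156 - 3743 = -3587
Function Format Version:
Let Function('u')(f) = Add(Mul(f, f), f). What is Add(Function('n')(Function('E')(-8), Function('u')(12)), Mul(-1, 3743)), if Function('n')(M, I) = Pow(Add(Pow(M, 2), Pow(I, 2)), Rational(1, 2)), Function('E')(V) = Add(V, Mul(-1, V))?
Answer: -3587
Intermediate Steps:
Function('u')(f) = Add(f, Pow(f, 2)) (Function('u')(f) = Add(Pow(f, 2), f) = Add(f, Pow(f, 2)))
Function('E')(V) = 0
Function('n')(M, I) = Pow(Add(Pow(I, 2), Pow(M, 2)), Rational(1, 2))
Add(Function('n')(Function('E')(-8), Function('u')(12)), Mul(-1, 3743)) = Add(Pow(Add(Pow(Mul(12, Add(1, 12)), 2), Pow(0, 2)), Rational(1, 2)), Mul(-1, 3743)) = Add(Pow(Add(Pow(Mul(12, 13), 2), 0), Rational(1, 2)), -3743) = Add(Pow(Add(Pow(156, 2), 0), Rational(1, 2)), -3743) = Add(Pow(Add(24336, 0), Rational(1, 2)), -3743) = Add(Pow(24336, Rational(1, 2)), -3743) = Add(156, -3743) = -3587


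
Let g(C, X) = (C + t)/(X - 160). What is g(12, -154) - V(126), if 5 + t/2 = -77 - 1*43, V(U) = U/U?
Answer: -38/157 ≈ -0.24204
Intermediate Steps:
V(U) = 1
t = -250 (t = -10 + 2*(-77 - 1*43) = -10 + 2*(-77 - 43) = -10 + 2*(-120) = -10 - 240 = -250)
g(C, X) = (-250 + C)/(-160 + X) (g(C, X) = (C - 250)/(X - 160) = (-250 + C)/(-160 + X))
g(12, -154) - V(126) = (-250 + 12)/(-160 - 154) - 1*1 = -238/(-314) - 1 = -1/314*(-238) - 1 = 119/157 - 1 = -38/157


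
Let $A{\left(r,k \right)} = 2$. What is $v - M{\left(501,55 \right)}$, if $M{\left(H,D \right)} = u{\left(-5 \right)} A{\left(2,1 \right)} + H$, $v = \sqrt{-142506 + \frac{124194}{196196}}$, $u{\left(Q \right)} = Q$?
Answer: $-491 + \frac{i \sqrt{571162080918}}{2002} \approx -491.0 + 377.5 i$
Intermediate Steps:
$v = \frac{i \sqrt{571162080918}}{2002}$ ($v = \sqrt{-142506 + 124194 \cdot \frac{1}{196196}} = \sqrt{-142506 + \frac{8871}{14014}} = \sqrt{- \frac{1997070213}{14014}} = \frac{i \sqrt{571162080918}}{2002} \approx 377.5 i$)
$M{\left(H,D \right)} = -10 + H$ ($M{\left(H,D \right)} = \left(-5\right) 2 + H = -10 + H$)
$v - M{\left(501,55 \right)} = \frac{i \sqrt{571162080918}}{2002} - \left(-10 + 501\right) = \frac{i \sqrt{571162080918}}{2002} - 491 = -491 + \frac{i \sqrt{571162080918}}{2002}$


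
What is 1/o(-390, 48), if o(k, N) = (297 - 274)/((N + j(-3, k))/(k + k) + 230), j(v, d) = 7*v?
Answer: 59791/5980 ≈ 9.9985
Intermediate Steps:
o(k, N) = 23/(230 + (-21 + N)/(2*k)) (o(k, N) = (297 - 274)/((N + 7*(-3))/(k + k) + 230) = 23/((N - 21)/((2*k)) + 230) = 23/((-21 + N)*(1/(2*k)) + 230) = 23/((-21 + N)/(2*k) + 230) = 23/(230 + (-21 + N)/(2*k)))
1/o(-390, 48) = 1/(46*(-390)/(-21 + 48 + 460*(-390))) = 1/(46*(-390)/(-21 + 48 - 179400)) = 1/(46*(-390)/(-179373)) = 1/(46*(-390)*(-1/179373)) = 1/(5980/59791) = 59791/5980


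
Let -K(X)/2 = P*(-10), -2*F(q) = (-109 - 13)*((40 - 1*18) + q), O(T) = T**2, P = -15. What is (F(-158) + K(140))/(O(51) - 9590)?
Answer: 8596/6989 ≈ 1.2299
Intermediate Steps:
F(q) = 1342 + 61*q (F(q) = -(-109 - 13)*((40 - 1*18) + q)/2 = -(-61)*((40 - 18) + q) = -(-61)*(22 + q) = -(-2684 - 122*q)/2 = 1342 + 61*q)
K(X) = -300 (K(X) = -(-30)*(-10) = -2*150 = -300)
(F(-158) + K(140))/(O(51) - 9590) = ((1342 + 61*(-158)) - 300)/(51**2 - 9590) = ((1342 - 9638) - 300)/(2601 - 9590) = (-8296 - 300)/(-6989) = -8596*(-1/6989) = 8596/6989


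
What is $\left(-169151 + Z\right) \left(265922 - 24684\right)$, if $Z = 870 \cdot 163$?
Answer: $-6595688158$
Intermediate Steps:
$Z = 141810$
$\left(-169151 + Z\right) \left(265922 - 24684\right) = \left(-169151 + 141810\right) \left(265922 - 24684\right) = - 27341 \left(265922 - 24684\right) = \left(-27341\right) 241238 = -6595688158$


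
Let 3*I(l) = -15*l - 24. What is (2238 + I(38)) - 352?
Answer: 1688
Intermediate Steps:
I(l) = -8 - 5*l (I(l) = (-15*l - 24)/3 = (-24 - 15*l)/3 = -8 - 5*l)
(2238 + I(38)) - 352 = (2238 + (-8 - 5*38)) - 352 = (2238 + (-8 - 190)) - 352 = (2238 - 198) - 352 = 2040 - 352 = 1688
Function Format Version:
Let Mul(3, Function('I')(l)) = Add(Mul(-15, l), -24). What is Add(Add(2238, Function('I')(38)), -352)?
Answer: 1688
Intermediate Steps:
Function('I')(l) = Add(-8, Mul(-5, l)) (Function('I')(l) = Mul(Rational(1, 3), Add(Mul(-15, l), -24)) = Mul(Rational(1, 3), Add(-24, Mul(-15, l))) = Add(-8, Mul(-5, l)))
Add(Add(2238, Function('I')(38)), -352) = Add(Add(2238, Add(-8, Mul(-5, 38))), -352) = Add(Add(2238, Add(-8, -190)), -352) = Add(Add(2238, -198), -352) = Add(2040, -352) = 1688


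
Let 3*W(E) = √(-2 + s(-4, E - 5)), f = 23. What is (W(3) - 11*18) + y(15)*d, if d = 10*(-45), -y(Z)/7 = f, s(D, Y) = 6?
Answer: 216758/3 ≈ 72253.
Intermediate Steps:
y(Z) = -161 (y(Z) = -7*23 = -161)
W(E) = ⅔ (W(E) = √(-2 + 6)/3 = √4/3 = (⅓)*2 = ⅔)
d = -450
(W(3) - 11*18) + y(15)*d = (⅔ - 11*18) - 161*(-450) = (⅔ - 198) + 72450 = -592/3 + 72450 = 216758/3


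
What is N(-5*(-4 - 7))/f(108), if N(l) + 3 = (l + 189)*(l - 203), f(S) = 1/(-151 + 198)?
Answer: -1697405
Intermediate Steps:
f(S) = 1/47
N(l) = -3 + (-203 + l)*(189 + l) (N(l) = -3 + (l + 189)*(l - 203) = -3 + (189 + l)*(-203 + l) = -3 + (-203 + l)*(189 + l))
N(-5*(-4 - 7))/f(108) = (-38370 + (-5*(-4 - 7))**2 - (-70)*(-4 - 7))/(1/47) = (-38370 + (-5*(-11))**2 - (-70)*(-11))*47 = (-38370 + 55**2 - 14*55)*47 = (-38370 + 3025 - 770)*47 = -36115*47 = -1697405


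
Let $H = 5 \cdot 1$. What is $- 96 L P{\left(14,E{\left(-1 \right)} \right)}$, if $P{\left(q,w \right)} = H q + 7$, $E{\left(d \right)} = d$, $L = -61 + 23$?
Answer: $280896$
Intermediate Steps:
$L = -38$
$H = 5$
$P{\left(q,w \right)} = 7 + 5 q$ ($P{\left(q,w \right)} = 5 q + 7 = 7 + 5 q$)
$- 96 L P{\left(14,E{\left(-1 \right)} \right)} = \left(-96\right) \left(-38\right) \left(7 + 5 \cdot 14\right) = 3648 \left(7 + 70\right) = 3648 \cdot 77 = 280896$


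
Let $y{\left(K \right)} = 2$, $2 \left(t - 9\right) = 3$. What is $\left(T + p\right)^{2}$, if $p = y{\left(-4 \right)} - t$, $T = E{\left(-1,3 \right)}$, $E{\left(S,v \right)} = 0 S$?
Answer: $\frac{289}{4} \approx 72.25$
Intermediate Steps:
$t = \frac{21}{2}$ ($t = 9 + \frac{1}{2} \cdot 3 = 9 + \frac{3}{2} = \frac{21}{2} \approx 10.5$)
$E{\left(S,v \right)} = 0$
$T = 0$
$p = - \frac{17}{2}$ ($p = 2 - \frac{21}{2} = - \frac{17}{2} \approx -8.5$)
$\left(T + p\right)^{2} = \left(0 - \frac{17}{2}\right)^{2} = \left(- \frac{17}{2}\right)^{2} = \frac{289}{4}$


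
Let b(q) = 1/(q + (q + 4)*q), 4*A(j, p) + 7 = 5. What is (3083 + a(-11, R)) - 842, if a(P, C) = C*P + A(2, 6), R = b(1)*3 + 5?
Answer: 2180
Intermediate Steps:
A(j, p) = -½ (A(j, p) = -7/4 + (¼)*5 = -7/4 + 5/4 = -½)
b(q) = 1/(q + q*(4 + q)) (b(q) = 1/(q + (4 + q)*q) = 1/(q + q*(4 + q)))
R = 11/2 (R = (1/(1*(5 + 1)))*3 + 5 = (1/6)*3 + 5 = (1*(⅙))*3 + 5 = (⅙)*3 + 5 = ½ + 5 = 11/2 ≈ 5.5000)
a(P, C) = -½ + C*P (a(P, C) = C*P - ½ = -½ + C*P)
(3083 + a(-11, R)) - 842 = (3083 + (-½ + (11/2)*(-11))) - 842 = (3083 + (-½ - 121/2)) - 842 = (3083 - 61) - 842 = 3022 - 842 = 2180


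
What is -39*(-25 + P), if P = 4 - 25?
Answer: 1794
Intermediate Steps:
P = -21
-39*(-25 + P) = -39*(-25 - 21) = -39*(-46) = 1794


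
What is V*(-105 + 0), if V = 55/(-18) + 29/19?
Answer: 18305/114 ≈ 160.57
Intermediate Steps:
V = -523/342 (V = 55*(-1/18) + 29*(1/19) = -55/18 + 29/19 = -523/342 ≈ -1.5292)
V*(-105 + 0) = -523*(-105 + 0)/342 = -523/342*(-105) = 18305/114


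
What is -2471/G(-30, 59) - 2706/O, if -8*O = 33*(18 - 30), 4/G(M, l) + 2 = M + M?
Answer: 229475/6 ≈ 38246.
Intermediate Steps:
G(M, l) = 4/(-2 + 2*M) (G(M, l) = 4/(-2 + (M + M)) = 4/(-2 + 2*M))
O = 99/2 (O = -33*(18 - 30)/8 = -33*(-12)/8 = -⅛*(-396) = 99/2 ≈ 49.500)
-2471/G(-30, 59) - 2706/O = -2471/(2/(-1 - 30)) - 2706/99/2 = -2471/(2/(-31)) - 2706*2/99 = -2471/(2*(-1/31)) - 164/3 = -2471/(-2/31) - 164/3 = -2471*(-31/2) - 164/3 = 76601/2 - 164/3 = 229475/6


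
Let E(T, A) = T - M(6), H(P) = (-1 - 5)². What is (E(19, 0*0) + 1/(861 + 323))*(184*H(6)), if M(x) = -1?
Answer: 4901967/37 ≈ 1.3249e+5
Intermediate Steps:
H(P) = 36 (H(P) = (-6)² = 36)
E(T, A) = 1 + T (E(T, A) = T - 1*(-1) = T + 1 = 1 + T)
(E(19, 0*0) + 1/(861 + 323))*(184*H(6)) = ((1 + 19) + 1/(861 + 323))*(184*36) = (20 + 1/1184)*6624 = (23681/1184)*6624 = 4901967/37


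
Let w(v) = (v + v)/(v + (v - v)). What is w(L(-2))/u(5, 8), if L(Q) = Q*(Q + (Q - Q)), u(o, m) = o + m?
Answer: 2/13 ≈ 0.15385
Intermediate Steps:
u(o, m) = m + o
L(Q) = Q**2 (L(Q) = Q*(Q + 0) = Q*Q = Q**2)
w(v) = 2 (w(v) = (2*v)/(v + 0) = (2*v)/v = 2)
w(L(-2))/u(5, 8) = 2/(8 + 5) = 2/13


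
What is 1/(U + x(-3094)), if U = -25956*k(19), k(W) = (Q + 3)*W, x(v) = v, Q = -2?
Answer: -1/496258 ≈ -2.0151e-6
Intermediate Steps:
k(W) = W (k(W) = (-2 + 3)*W = 1*W = W)
U = -493164 (U = -25956*19 = -493164)
1/(U + x(-3094)) = 1/(-493164 - 3094) = 1/(-496258) = -1/496258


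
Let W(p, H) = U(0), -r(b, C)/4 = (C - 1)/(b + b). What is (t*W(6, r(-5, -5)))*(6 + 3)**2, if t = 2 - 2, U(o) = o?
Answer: 0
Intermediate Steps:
r(b, C) = -2*(-1 + C)/b (r(b, C) = -4*(C - 1)/(b + b) = -4*(-1 + C)/(2*b) = -4*(-1 + C)*1/(2*b) = -2*(-1 + C)/b)
W(p, H) = 0
t = 0
(t*W(6, r(-5, -5)))*(6 + 3)**2 = (0*0)*(6 + 3)**2 = 0*9**2 = 0*81 = 0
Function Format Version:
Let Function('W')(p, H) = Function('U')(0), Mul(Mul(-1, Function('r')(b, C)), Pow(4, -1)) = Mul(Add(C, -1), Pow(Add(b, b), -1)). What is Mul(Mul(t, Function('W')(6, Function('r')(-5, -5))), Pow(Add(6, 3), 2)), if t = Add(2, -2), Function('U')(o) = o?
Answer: 0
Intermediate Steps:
Function('r')(b, C) = Mul(-2, Pow(b, -1), Add(-1, C)) (Function('r')(b, C) = Mul(-4, Mul(Add(C, -1), Pow(Add(b, b), -1))) = Mul(-4, Mul(Add(-1, C), Pow(Mul(2, b), -1))) = Mul(-4, Mul(Add(-1, C), Mul(Rational(1, 2), Pow(b, -1)))) = Mul(-4, Mul(Rational(1, 2), Pow(b, -1), Add(-1, C))) = Mul(-2, Pow(b, -1), Add(-1, C)))
Function('W')(p, H) = 0
t = 0
Mul(Mul(t, Function('W')(6, Function('r')(-5, -5))), Pow(Add(6, 3), 2)) = Mul(Mul(0, 0), Pow(Add(6, 3), 2)) = Mul(0, Pow(9, 2)) = Mul(0, 81) = 0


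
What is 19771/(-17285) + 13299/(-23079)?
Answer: -228722708/132973505 ≈ -1.7201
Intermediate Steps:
19771/(-17285) + 13299/(-23079) = 19771*(-1/17285) + 13299*(-1/23079) = -19771/17285 - 4433/7693 = -228722708/132973505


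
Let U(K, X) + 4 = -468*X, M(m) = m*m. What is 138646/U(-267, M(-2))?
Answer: -69323/938 ≈ -73.905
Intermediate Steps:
M(m) = m**2
U(K, X) = -4 - 468*X
138646/U(-267, M(-2)) = 138646/(-4 - 468*(-2)**2) = 138646/(-4 - 468*4) = 138646/(-4 - 1872) = 138646/(-1876) = 138646*(-1/1876) = -69323/938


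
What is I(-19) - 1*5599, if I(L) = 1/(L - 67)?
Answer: -481515/86 ≈ -5599.0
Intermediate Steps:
I(L) = 1/(-67 + L)
I(-19) - 1*5599 = 1/(-67 - 19) - 1*5599 = 1/(-86) - 5599 = -1/86 - 5599 = -481515/86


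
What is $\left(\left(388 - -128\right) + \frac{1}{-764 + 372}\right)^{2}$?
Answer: $\frac{40913557441}{153664} \approx 2.6625 \cdot 10^{5}$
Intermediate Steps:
$\left(\left(388 - -128\right) + \frac{1}{-764 + 372}\right)^{2} = \left(\left(388 + 128\right) + \frac{1}{-392}\right)^{2} = \left(516 - \frac{1}{392}\right)^{2} = \left(\frac{202271}{392}\right)^{2} = \frac{40913557441}{153664}$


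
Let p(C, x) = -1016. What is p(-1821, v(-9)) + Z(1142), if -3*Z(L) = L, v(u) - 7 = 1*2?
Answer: -4190/3 ≈ -1396.7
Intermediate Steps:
v(u) = 9 (v(u) = 7 + 1*2 = 7 + 2 = 9)
Z(L) = -L/3
p(-1821, v(-9)) + Z(1142) = -1016 - 1/3*1142 = -1016 - 1142/3 = -4190/3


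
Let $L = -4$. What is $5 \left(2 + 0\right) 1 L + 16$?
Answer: $-24$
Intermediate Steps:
$5 \left(2 + 0\right) 1 L + 16 = 5 \left(2 + 0\right) 1 \left(-4\right) + 16 = 5 \cdot 2 \left(-4\right) + 16 = 10 \left(-4\right) + 16 = -40 + 16 = -24$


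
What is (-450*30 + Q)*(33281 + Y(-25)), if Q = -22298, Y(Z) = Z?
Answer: -1190498288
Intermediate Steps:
(-450*30 + Q)*(33281 + Y(-25)) = (-450*30 - 22298)*(33281 - 25) = (-13500 - 22298)*33256 = -35798*33256 = -1190498288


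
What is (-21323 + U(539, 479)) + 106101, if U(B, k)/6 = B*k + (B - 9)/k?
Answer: 782624036/479 ≈ 1.6339e+6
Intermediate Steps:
U(B, k) = 6*B*k + 6*(-9 + B)/k (U(B, k) = 6*(B*k + (B - 9)/k) = 6*(B*k + (-9 + B)/k) = 6*B*k + 6*(-9 + B)/k)
(-21323 + U(539, 479)) + 106101 = (-21323 + 6*(-9 + 539 + 539*479²)/479) + 106101 = (-21323 + 6*(1/479)*(-9 + 539 + 539*229441)) + 106101 = (-21323 + 6*(1/479)*(-9 + 539 + 123668699)) + 106101 = (-21323 + 6*(1/479)*123669229) + 106101 = (-21323 + 742015374/479) + 106101 = 731801657/479 + 106101 = 782624036/479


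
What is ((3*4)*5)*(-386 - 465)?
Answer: -51060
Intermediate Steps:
((3*4)*5)*(-386 - 465) = (12*5)*(-851) = 60*(-851) = -51060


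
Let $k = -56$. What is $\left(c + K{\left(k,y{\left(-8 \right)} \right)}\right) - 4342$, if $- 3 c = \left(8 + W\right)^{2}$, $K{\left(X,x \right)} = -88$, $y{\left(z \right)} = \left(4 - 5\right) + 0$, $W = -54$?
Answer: $- \frac{15406}{3} \approx -5135.3$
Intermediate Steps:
$y{\left(z \right)} = -1$ ($y{\left(z \right)} = -1 + 0 = -1$)
$c = - \frac{2116}{3}$ ($c = - \frac{\left(8 - 54\right)^{2}}{3} = - \frac{\left(-46\right)^{2}}{3} = \left(- \frac{1}{3}\right) 2116 = - \frac{2116}{3} \approx -705.33$)
$\left(c + K{\left(k,y{\left(-8 \right)} \right)}\right) - 4342 = \left(- \frac{2116}{3} - 88\right) - 4342 = - \frac{2380}{3} - 4342 = - \frac{15406}{3}$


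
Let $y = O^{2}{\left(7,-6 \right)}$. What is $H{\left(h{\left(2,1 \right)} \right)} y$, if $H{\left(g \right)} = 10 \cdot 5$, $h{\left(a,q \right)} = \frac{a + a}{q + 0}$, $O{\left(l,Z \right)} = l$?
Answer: $2450$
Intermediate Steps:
$h{\left(a,q \right)} = \frac{2 a}{q}$
$H{\left(g \right)} = 50$
$y = 49$ ($y = 7^{2} = 49$)
$H{\left(h{\left(2,1 \right)} \right)} y = 50 \cdot 49 = 2450$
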